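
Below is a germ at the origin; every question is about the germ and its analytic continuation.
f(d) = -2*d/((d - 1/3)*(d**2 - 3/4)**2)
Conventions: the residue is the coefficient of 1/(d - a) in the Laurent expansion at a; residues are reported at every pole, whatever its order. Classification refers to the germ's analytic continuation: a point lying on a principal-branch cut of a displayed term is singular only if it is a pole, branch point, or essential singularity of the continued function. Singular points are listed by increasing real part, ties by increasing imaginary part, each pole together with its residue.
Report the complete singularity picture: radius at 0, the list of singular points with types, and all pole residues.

Denominator factor (d**2 - 3/4)^2: discriminant 3, real irrational roots (1/2)*sqrt(3) and -(1/2)*sqrt(3); poles of order 2, moduli (1/2)*sqrt(3) and (1/2)*sqrt(3).
Denominator factor (d - 1/3): pole of order 1 at 1/3, modulus 1/3.
The radius of convergence is the smallest modulus among the singular points: 1/3.
The factor d**2 - 3/4 splits as (d - a)(d - a') with a = -(1/2)*sqrt(3), a' = (1/2)*sqrt(3). At the order-2 pole a set g(d) = (d - a)^2*f(d) = [-2*d/(d - 1/3)] / (d - a')^2.
Order-2 pole: residue = g'(a); g'(-(1/2)*sqrt(3)) = 432/529 - (372/529)*sqrt(3), so the residue is 432/529 - (372/529)*sqrt(3).
At the order-1 pole 1/3 set g(d) = (d - (1/3))*f(d) = -2*d/(d**2 - 3/4)**2.
Simple pole: residue = g(a) at a = 1/3, which is -864/529.
The factor d**2 - 3/4 splits as (d - a)(d - a') with a = (1/2)*sqrt(3), a' = -(1/2)*sqrt(3). At the order-2 pole a set g(d) = (d - a)^2*f(d) = [-2*d/(d - 1/3)] / (d - a')^2.
Order-2 pole: residue = g'(a); g'((1/2)*sqrt(3)) = 432/529 + (372/529)*sqrt(3), so the residue is 432/529 + (372/529)*sqrt(3).
List the singular points by increasing real part (a conjugate pair: the negative imaginary part first).

Radius of convergence at 0: 1/3.
At -(1/2)*sqrt(3): a pole of order 2; residue 432/529 - (372/529)*sqrt(3).
At 1/3: a pole of order 1; residue -864/529.
At (1/2)*sqrt(3): a pole of order 2; residue 432/529 + (372/529)*sqrt(3).


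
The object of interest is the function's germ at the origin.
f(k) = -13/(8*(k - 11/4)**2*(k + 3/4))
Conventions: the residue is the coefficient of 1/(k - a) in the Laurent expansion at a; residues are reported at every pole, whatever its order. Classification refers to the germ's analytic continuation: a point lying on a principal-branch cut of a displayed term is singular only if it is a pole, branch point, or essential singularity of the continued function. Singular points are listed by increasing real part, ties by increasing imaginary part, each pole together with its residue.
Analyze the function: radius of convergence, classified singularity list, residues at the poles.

Denominator factor (k + 3/4): pole of order 1 at -3/4, modulus 3/4.
Denominator factor (k - 11/4)^2: pole of order 2 at 11/4, modulus 11/4.
The radius of convergence is the smallest modulus among the singular points: 3/4.
At the order-1 pole -3/4 set g(k) = (k - (-3/4))*f(k) = -13/(8*(k - 11/4)**2).
Simple pole: residue = g(a) at a = -3/4, which is -13/98.
At the order-2 pole 11/4 set g(k) = (k - (11/4))^2*f(k) = -13/(8*(k + 3/4)).
Order-2 pole: residue = g'(a); g'(11/4) = 13/98, so the residue is 13/98.
List the singular points by increasing real part (a conjugate pair: the negative imaginary part first).

Radius of convergence at 0: 3/4.
At -3/4: a pole of order 1; residue -13/98.
At 11/4: a pole of order 2; residue 13/98.


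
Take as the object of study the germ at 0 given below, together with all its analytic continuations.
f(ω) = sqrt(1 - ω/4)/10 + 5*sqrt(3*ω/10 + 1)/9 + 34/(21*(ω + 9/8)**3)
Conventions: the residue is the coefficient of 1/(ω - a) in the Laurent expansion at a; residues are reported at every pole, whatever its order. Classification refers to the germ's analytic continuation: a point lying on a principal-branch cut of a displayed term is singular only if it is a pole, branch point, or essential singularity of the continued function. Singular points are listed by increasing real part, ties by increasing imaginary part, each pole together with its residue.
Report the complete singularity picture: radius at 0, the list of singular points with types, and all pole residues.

Denominator factor (ω + 9/8)^3: pole of order 3 at -9/8, modulus 9/8.
Branch term (1/10)*sqrt(1 - ω/(4)): its argument vanishes at ω = 4, a square-root branch point, modulus 4.
Branch term (5/9)*sqrt(1 - ω/(-10/3)): its argument vanishes at ω = -10/3, a square-root branch point, modulus 10/3.
The radius of convergence is the smallest modulus among the singular points: 9/8.
The branch terms are analytic at -9/8 and contribute nothing to the residue; only the rational part matters.
At the order-3 pole -9/8 set g(ω) = (ω - (-9/8))^3*(rational part) = 34/21.
Order-3 pole: residue = g''(a)/2; g''(-9/8) = 0, so the residue is 0.
List the singular points by increasing real part (a conjugate pair: the negative imaginary part first).

Radius of convergence at 0: 9/8.
At -10/3: an algebraic (square-root) branch point.
At -9/8: a pole of order 3; residue 0.
At 4: an algebraic (square-root) branch point.


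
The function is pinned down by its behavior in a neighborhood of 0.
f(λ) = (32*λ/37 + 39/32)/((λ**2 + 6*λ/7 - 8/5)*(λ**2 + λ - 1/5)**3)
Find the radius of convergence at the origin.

Denominator factor (λ**2 + 6*λ/7 - 8/5): discriminant 1748/245, real irrational roots -3/7 + (1/35)*sqrt(2185) and -3/7 - (1/35)*sqrt(2185); poles of order 1, moduli -3/7 + (1/35)*sqrt(2185) and 3/7 + (1/35)*sqrt(2185).
Denominator factor (λ**2 + λ - 1/5)^3: discriminant 9/5, real irrational roots -1/2 + (3/10)*sqrt(5) and -1/2 - (3/10)*sqrt(5); poles of order 3, moduli -1/2 + (3/10)*sqrt(5) and 1/2 + (3/10)*sqrt(5).
The radius of convergence is the smallest modulus among the singular points: -1/2 + (3/10)*sqrt(5).

The radius of convergence is -1/2 + (3/10)*sqrt(5).


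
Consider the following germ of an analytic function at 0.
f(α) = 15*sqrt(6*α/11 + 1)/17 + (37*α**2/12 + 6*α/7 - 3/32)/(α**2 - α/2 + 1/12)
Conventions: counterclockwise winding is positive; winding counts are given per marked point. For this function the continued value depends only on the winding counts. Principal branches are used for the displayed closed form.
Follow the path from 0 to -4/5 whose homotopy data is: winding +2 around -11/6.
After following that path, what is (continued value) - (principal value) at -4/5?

Continued minus principal equals 0.

The rational part is single-valued and drops out of the difference; each branch term changes only by its own monodromy.
(15/17)*sqrt(1 - α/(-11/6)): winding +2 is even, the square root returns to the same sheet, contribution 0.
Summing the contributions at α = -4/5 gives 0.


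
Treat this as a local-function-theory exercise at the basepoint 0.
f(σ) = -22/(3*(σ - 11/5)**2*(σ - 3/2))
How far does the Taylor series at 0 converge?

Denominator factor (σ - 11/5)^2: pole of order 2 at 11/5, modulus 11/5.
Denominator factor (σ - 3/2): pole of order 1 at 3/2, modulus 3/2.
The radius of convergence is the smallest modulus among the singular points: 3/2.

The radius of convergence is 3/2.


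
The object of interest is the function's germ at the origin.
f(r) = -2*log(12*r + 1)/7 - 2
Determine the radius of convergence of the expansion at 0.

The radius of convergence is 1/12.

Branch term (-2/7)*log(1 - r/(-1/12)): its argument vanishes at r = -1/12, a logarithmic branch point, modulus 1/12.
The radius of convergence is the smallest modulus among the singular points: 1/12.


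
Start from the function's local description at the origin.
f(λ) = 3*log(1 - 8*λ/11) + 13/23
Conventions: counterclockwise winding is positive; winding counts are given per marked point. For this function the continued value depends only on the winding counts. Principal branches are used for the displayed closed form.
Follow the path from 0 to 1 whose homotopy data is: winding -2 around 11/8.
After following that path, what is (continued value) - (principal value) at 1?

The rational part is single-valued and drops out of the difference; each branch term changes only by its own monodromy.
(3)*log(1 - λ/(11/8)): each positive loop around 11/8 adds 2*pi*i to the log, so winding -2 contributes (3)*(-2)*2*pi*i = -(12)*pi*i.
Summing the contributions at λ = 1 gives -(12)*pi*i.

Continued minus principal equals -(12)*pi*i.


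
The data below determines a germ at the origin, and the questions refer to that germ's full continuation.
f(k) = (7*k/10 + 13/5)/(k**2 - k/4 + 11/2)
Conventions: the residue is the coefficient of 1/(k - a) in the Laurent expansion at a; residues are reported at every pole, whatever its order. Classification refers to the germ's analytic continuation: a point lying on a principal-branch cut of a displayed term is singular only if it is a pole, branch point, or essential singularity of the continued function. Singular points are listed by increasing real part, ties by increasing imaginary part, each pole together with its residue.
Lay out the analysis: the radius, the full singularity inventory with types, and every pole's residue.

Denominator factor (k**2 - k/4 + 11/2): discriminant -351/16, complex-conjugate roots (1/8) + ((3/8)*sqrt(39))*i and (1/8) - ((3/8)*sqrt(39))*i; poles of order 1, moduli (1/2)*sqrt(22) and (1/2)*sqrt(22).
The radius of convergence is the smallest modulus among the singular points: (1/2)*sqrt(22).
The factor k**2 - k/4 + 11/2 splits as (k - a)(k - a') with a = (1/8) - ((3/8)*sqrt(39))*i, a' = (1/8) + ((3/8)*sqrt(39))*i. At the order-1 pole a set g(k) = (k - a)*f(k) = [7*k/10 + 13/5] / (k - a').
Simple pole: residue = g(a) at a = (1/8) - ((3/8)*sqrt(39))*i, which is (7/20) + ((43/468)*sqrt(39))*i.
The factor k**2 - k/4 + 11/2 splits as (k - a)(k - a') with a = (1/8) + ((3/8)*sqrt(39))*i, a' = (1/8) - ((3/8)*sqrt(39))*i. At the order-1 pole a set g(k) = (k - a)*f(k) = [7*k/10 + 13/5] / (k - a').
Simple pole: residue = g(a) at a = (1/8) + ((3/8)*sqrt(39))*i, which is (7/20) - ((43/468)*sqrt(39))*i.
List the singular points by increasing real part (a conjugate pair: the negative imaginary part first).

Radius of convergence at 0: (1/2)*sqrt(22).
At (1/8) - ((3/8)*sqrt(39))*i: a pole of order 1; residue (7/20) + ((43/468)*sqrt(39))*i.
At (1/8) + ((3/8)*sqrt(39))*i: a pole of order 1; residue (7/20) - ((43/468)*sqrt(39))*i.


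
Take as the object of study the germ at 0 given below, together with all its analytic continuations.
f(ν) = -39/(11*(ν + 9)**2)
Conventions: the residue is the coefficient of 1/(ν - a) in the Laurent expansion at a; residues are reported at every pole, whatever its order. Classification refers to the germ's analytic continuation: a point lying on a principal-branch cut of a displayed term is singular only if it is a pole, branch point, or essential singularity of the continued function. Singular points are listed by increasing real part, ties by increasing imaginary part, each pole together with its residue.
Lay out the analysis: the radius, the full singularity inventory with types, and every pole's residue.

Radius of convergence at 0: 9.
At -9: a pole of order 2; residue 0.

Denominator factor (ν + 9)^2: pole of order 2 at -9, modulus 9.
The radius of convergence is the smallest modulus among the singular points: 9.
At the order-2 pole -9 set g(ν) = (ν - (-9))^2*f(ν) = -39/11.
Order-2 pole: residue = g'(a); g'(-9) = 0, so the residue is 0.


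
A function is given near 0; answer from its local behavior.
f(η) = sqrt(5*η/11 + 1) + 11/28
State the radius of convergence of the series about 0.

The radius of convergence is 11/5.

Branch term (1)*sqrt(1 - η/(-11/5)): its argument vanishes at η = -11/5, a square-root branch point, modulus 11/5.
The radius of convergence is the smallest modulus among the singular points: 11/5.


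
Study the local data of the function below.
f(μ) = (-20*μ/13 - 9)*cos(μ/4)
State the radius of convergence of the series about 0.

The radius of convergence is infinite.

The factor cos(μ/4) is entire and contributes no finite singular point.
The polynomial part has no poles.
No finite singular points: the Taylor series at 0 converges everywhere.


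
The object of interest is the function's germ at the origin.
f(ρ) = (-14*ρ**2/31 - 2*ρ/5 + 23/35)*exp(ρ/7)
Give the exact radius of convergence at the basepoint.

The factor exp(ρ/7) is entire and contributes no finite singular point.
The polynomial part has no poles.
No finite singular points: the Taylor series at 0 converges everywhere.

The radius of convergence is infinite.


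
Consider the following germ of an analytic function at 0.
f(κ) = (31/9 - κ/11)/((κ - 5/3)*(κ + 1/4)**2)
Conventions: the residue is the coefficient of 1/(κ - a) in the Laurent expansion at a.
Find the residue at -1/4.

The residue is -5216/5819.

At the order-2 pole -1/4 set g(κ) = (κ - (-1/4))^2*f(κ) = (31/9 - κ/11)/(κ - 5/3).
Order-2 pole: residue = g'(a); g'(-1/4) = -5216/5819, so the residue is -5216/5819.


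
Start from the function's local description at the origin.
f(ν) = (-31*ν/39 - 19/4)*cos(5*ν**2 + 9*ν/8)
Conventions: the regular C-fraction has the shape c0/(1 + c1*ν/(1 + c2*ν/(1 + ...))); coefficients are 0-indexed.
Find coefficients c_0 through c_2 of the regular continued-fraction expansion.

Taylor coefficients (expand at 0): a_0 = -19/4, a_1 = -31/39, a_2 = 1539/512.
c0 = a_0 = -19/4. Peel one level at a time: if S = 1 + c*ν/S' with S'(0) = 1, then c is the ν-coefficient of S and S' = c*ν/(S - 1).
S_1 = c0/f = 1 + (-124/741)*ν + (46443689/70282368)*ν^2 + ...; c1 = -124/741.
S_2 = c1*ν/(S_1 - 1) = 1 + (46443689/11761152)*ν + ...; c2 = 46443689/11761152.

The regular C-fraction coefficients are [-19/4, -124/741, 46443689/11761152].


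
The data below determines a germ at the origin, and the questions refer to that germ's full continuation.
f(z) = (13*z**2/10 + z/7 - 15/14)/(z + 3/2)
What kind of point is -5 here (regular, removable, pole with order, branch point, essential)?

The point is a regular point.

Denominator factors: z + 3/2 = -7/2 at z = -5 — none vanishes.
So the germ continues analytically to -5.


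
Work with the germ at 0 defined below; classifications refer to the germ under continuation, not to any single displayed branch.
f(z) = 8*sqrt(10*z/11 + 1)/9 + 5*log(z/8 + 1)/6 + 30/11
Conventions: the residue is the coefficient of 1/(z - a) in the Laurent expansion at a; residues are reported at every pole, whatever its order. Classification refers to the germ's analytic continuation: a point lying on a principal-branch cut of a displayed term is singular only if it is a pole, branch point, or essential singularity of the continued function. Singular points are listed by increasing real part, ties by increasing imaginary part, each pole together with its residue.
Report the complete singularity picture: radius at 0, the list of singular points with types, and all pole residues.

Branch term (5/6)*log(1 - z/(-8)): its argument vanishes at z = -8, a logarithmic branch point, modulus 8.
Branch term (8/9)*sqrt(1 - z/(-11/10)): its argument vanishes at z = -11/10, a square-root branch point, modulus 11/10.
The radius of convergence is the smallest modulus among the singular points: 11/10.
List the singular points by increasing real part (a conjugate pair: the negative imaginary part first).

Radius of convergence at 0: 11/10.
At -8: a logarithmic branch point.
At -11/10: an algebraic (square-root) branch point.


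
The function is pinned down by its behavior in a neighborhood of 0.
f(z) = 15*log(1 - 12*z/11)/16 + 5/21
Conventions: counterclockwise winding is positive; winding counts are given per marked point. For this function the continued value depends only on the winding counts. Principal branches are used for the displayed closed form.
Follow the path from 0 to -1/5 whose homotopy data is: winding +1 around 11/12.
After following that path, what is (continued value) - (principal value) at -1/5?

The rational part is single-valued and drops out of the difference; each branch term changes only by its own monodromy.
(15/16)*log(1 - z/(11/12)): each positive loop around 11/12 adds 2*pi*i to the log, so winding +1 contributes (15/16)*(1)*2*pi*i = (15/8)*pi*i.
Summing the contributions at z = -1/5 gives (15/8)*pi*i.

Continued minus principal equals (15/8)*pi*i.


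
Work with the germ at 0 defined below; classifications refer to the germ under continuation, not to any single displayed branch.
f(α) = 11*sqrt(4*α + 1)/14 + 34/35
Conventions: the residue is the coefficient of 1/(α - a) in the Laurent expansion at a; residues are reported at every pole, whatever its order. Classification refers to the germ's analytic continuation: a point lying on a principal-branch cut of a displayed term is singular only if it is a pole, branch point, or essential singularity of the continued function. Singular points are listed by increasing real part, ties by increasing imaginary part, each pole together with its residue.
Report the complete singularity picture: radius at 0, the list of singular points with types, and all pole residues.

Branch term (11/14)*sqrt(1 - α/(-1/4)): its argument vanishes at α = -1/4, a square-root branch point, modulus 1/4.
The radius of convergence is the smallest modulus among the singular points: 1/4.

Radius of convergence at 0: 1/4.
At -1/4: an algebraic (square-root) branch point.


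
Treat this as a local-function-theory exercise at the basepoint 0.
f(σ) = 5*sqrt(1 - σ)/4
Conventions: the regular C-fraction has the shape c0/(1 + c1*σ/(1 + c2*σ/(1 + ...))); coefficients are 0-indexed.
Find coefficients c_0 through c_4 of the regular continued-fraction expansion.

The regular C-fraction coefficients are [5/4, 1/2, -3/4, -1/12, -5/12].

Taylor coefficients (expand at 0): a_0 = 5/4, a_1 = -5/8, a_2 = -5/32, a_3 = -5/64, a_4 = -25/512.
c0 = a_0 = 5/4. Peel one level at a time: if S = 1 + c*σ/S' with S'(0) = 1, then c is the σ-coefficient of S and S' = c*σ/(S - 1).
S_1 = c0/f = 1 + (1/2)*σ + (3/8)*σ^2 + ...; c1 = 1/2.
S_2 = c1*σ/(S_1 - 1) = 1 + (-3/4)*σ + (-1/16)*σ^2 + ...; c2 = -3/4.
S_3 = c2*σ/(S_2 - 1) = 1 + (-1/12)*σ + (-5/144)*σ^2 + ...; c3 = -1/12.
S_4 = c3*σ/(S_3 - 1) = 1 + (-5/12)*σ + ...; c4 = -5/12.


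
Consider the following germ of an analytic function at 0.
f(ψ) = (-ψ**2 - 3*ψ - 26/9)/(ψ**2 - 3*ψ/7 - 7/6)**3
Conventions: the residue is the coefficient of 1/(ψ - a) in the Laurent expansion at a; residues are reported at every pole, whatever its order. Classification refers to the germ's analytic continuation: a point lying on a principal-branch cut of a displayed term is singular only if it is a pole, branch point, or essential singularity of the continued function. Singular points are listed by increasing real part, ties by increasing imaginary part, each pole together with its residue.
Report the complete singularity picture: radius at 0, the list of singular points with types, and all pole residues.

Radius of convergence at 0: -3/14 + (1/42)*sqrt(2139).
At 3/14 - (1/42)*sqrt(2139): a pole of order 3; residue (2880171/362467097)*sqrt(2139).
At 3/14 + (1/42)*sqrt(2139): a pole of order 3; residue -(2880171/362467097)*sqrt(2139).

Denominator factor (ψ**2 - 3*ψ/7 - 7/6)^3: discriminant 713/147, real irrational roots 3/14 + (1/42)*sqrt(2139) and 3/14 - (1/42)*sqrt(2139); poles of order 3, moduli 3/14 + (1/42)*sqrt(2139) and -3/14 + (1/42)*sqrt(2139).
The radius of convergence is the smallest modulus among the singular points: -3/14 + (1/42)*sqrt(2139).
The factor ψ**2 - 3*ψ/7 - 7/6 splits as (ψ - a)(ψ - a') with a = 3/14 - (1/42)*sqrt(2139), a' = 3/14 + (1/42)*sqrt(2139). At the order-3 pole a set g(ψ) = (ψ - a)^3*f(ψ) = [-ψ**2 - 3*ψ - 26/9] / (ψ - a')^3.
Order-3 pole: residue = g''(a)/2; g''(3/14 - (1/42)*sqrt(2139)) = (5760342/362467097)*sqrt(2139), so the residue is (2880171/362467097)*sqrt(2139).
The factor ψ**2 - 3*ψ/7 - 7/6 splits as (ψ - a)(ψ - a') with a = 3/14 + (1/42)*sqrt(2139), a' = 3/14 - (1/42)*sqrt(2139). At the order-3 pole a set g(ψ) = (ψ - a)^3*f(ψ) = [-ψ**2 - 3*ψ - 26/9] / (ψ - a')^3.
Order-3 pole: residue = g''(a)/2; g''(3/14 + (1/42)*sqrt(2139)) = -(5760342/362467097)*sqrt(2139), so the residue is -(2880171/362467097)*sqrt(2139).
List the singular points by increasing real part (a conjugate pair: the negative imaginary part first).


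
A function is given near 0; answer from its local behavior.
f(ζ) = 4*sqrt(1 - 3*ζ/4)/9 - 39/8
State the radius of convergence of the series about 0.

The radius of convergence is 4/3.

Branch term (4/9)*sqrt(1 - ζ/(4/3)): its argument vanishes at ζ = 4/3, a square-root branch point, modulus 4/3.
The radius of convergence is the smallest modulus among the singular points: 4/3.


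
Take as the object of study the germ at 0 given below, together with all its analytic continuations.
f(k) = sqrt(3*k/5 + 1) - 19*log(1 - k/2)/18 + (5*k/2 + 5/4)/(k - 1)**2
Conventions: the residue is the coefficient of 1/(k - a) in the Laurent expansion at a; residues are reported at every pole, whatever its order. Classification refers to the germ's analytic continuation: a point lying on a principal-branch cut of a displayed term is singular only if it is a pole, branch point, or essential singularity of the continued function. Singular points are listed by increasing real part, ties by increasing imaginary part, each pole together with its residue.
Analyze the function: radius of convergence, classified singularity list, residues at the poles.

Denominator factor (k - 1)^2: pole of order 2 at 1, modulus 1.
Branch term (1)*sqrt(1 - k/(-5/3)): its argument vanishes at k = -5/3, a square-root branch point, modulus 5/3.
Branch term (-19/18)*log(1 - k/(2)): its argument vanishes at k = 2, a logarithmic branch point, modulus 2.
The radius of convergence is the smallest modulus among the singular points: 1.
The branch terms are analytic at 1 and contribute nothing to the residue; only the rational part matters.
At the order-2 pole 1 set g(k) = (k - (1))^2*(rational part) = 5*k/2 + 5/4.
Order-2 pole: residue = g'(a); g'(1) = 5/2, so the residue is 5/2.
List the singular points by increasing real part (a conjugate pair: the negative imaginary part first).

Radius of convergence at 0: 1.
At -5/3: an algebraic (square-root) branch point.
At 1: a pole of order 2; residue 5/2.
At 2: a logarithmic branch point.


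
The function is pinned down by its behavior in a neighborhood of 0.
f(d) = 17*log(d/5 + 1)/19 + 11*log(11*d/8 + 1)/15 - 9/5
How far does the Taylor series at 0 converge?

The radius of convergence is 8/11.

Branch term (17/19)*log(1 - d/(-5)): its argument vanishes at d = -5, a logarithmic branch point, modulus 5.
Branch term (11/15)*log(1 - d/(-8/11)): its argument vanishes at d = -8/11, a logarithmic branch point, modulus 8/11.
The radius of convergence is the smallest modulus among the singular points: 8/11.


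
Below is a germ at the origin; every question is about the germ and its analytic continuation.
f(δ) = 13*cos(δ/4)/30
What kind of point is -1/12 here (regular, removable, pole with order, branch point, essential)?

The point is a regular point.

There is no denominator, hence no pole anywhere.
The factor cos(δ/4) is entire.
So the germ continues analytically to -1/12.


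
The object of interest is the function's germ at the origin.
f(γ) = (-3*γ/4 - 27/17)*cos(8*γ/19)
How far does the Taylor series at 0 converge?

The radius of convergence is infinite.

The factor cos(8*γ/19) is entire and contributes no finite singular point.
The polynomial part has no poles.
No finite singular points: the Taylor series at 0 converges everywhere.


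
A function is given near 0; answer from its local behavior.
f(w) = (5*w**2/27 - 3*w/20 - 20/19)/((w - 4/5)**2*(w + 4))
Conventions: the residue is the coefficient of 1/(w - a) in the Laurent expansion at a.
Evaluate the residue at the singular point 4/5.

The residue is 22525/295488.

At the order-2 pole 4/5 set g(w) = (w - (4/5))^2*f(w) = (5*w**2/27 - 3*w/20 - 20/19)/(w + 4).
Order-2 pole: residue = g'(a); g'(4/5) = 22525/295488, so the residue is 22525/295488.


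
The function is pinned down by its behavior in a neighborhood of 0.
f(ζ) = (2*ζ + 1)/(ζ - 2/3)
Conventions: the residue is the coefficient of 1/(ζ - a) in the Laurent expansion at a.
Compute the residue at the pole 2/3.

At the order-1 pole 2/3 set g(ζ) = (ζ - (2/3))*f(ζ) = 2*ζ + 1.
Simple pole: residue = g(a) at a = 2/3, which is 7/3.

The residue is 7/3.


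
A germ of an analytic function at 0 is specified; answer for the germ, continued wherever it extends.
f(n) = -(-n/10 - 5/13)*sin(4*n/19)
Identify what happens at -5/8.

There is no denominator, hence no pole anywhere.
The factor -sin(4*n/19) is entire.
So the germ continues analytically to -5/8.

The point is a regular point.


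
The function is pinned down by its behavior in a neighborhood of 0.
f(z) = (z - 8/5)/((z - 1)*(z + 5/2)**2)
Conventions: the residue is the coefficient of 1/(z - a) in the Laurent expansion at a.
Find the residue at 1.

At the order-1 pole 1 set g(z) = (z - (1))*f(z) = (z - 8/5)/(z + 5/2)**2.
Simple pole: residue = g(a) at a = 1, which is -12/245.

The residue is -12/245.


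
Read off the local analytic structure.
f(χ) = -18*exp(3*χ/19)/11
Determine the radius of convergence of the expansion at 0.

The factor exp(3*χ/19) is entire and contributes no finite singular point.
The polynomial part has no poles.
No finite singular points: the Taylor series at 0 converges everywhere.

The radius of convergence is infinite.


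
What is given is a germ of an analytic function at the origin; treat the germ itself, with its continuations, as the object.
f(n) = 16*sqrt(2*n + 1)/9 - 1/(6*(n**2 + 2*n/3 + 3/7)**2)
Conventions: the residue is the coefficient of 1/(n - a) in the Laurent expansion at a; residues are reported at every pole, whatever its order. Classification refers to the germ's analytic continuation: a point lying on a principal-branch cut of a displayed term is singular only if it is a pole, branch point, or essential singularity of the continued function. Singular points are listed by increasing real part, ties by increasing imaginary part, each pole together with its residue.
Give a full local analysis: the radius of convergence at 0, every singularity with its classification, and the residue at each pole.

Radius of convergence at 0: 1/2.
At -1/2: an algebraic (square-root) branch point.
At (-1/3) - ((2/21)*sqrt(35))*i: a pole of order 2; residue -((63/1600)*sqrt(35))*i.
At (-1/3) + ((2/21)*sqrt(35))*i: a pole of order 2; residue ((63/1600)*sqrt(35))*i.

Denominator factor (n**2 + 2*n/3 + 3/7)^2: discriminant -80/63, complex-conjugate roots (-1/3) + ((2/21)*sqrt(35))*i and (-1/3) - ((2/21)*sqrt(35))*i; poles of order 2, moduli (1/7)*sqrt(21) and (1/7)*sqrt(21).
Branch term (16/9)*sqrt(1 - n/(-1/2)): its argument vanishes at n = -1/2, a square-root branch point, modulus 1/2.
The radius of convergence is the smallest modulus among the singular points: 1/2.
The branch term is analytic at (-1/3) - ((2/21)*sqrt(35))*i and contributes nothing to the residue; only the rational part matters.
The factor n**2 + 2*n/3 + 3/7 splits as (n - a)(n - a') with a = (-1/3) - ((2/21)*sqrt(35))*i, a' = (-1/3) + ((2/21)*sqrt(35))*i. At the order-2 pole a set g(n) = (n - a)^2*(rational part) = [-1/6] / (n - a')^2.
Order-2 pole: residue = g'(a); g'((-1/3) - ((2/21)*sqrt(35))*i) = -((63/1600)*sqrt(35))*i, so the residue is -((63/1600)*sqrt(35))*i.
The branch term is analytic at (-1/3) + ((2/21)*sqrt(35))*i and contributes nothing to the residue; only the rational part matters.
The factor n**2 + 2*n/3 + 3/7 splits as (n - a)(n - a') with a = (-1/3) + ((2/21)*sqrt(35))*i, a' = (-1/3) - ((2/21)*sqrt(35))*i. At the order-2 pole a set g(n) = (n - a)^2*(rational part) = [-1/6] / (n - a')^2.
Order-2 pole: residue = g'(a); g'((-1/3) + ((2/21)*sqrt(35))*i) = ((63/1600)*sqrt(35))*i, so the residue is ((63/1600)*sqrt(35))*i.
List the singular points by increasing real part (a conjugate pair: the negative imaginary part first).


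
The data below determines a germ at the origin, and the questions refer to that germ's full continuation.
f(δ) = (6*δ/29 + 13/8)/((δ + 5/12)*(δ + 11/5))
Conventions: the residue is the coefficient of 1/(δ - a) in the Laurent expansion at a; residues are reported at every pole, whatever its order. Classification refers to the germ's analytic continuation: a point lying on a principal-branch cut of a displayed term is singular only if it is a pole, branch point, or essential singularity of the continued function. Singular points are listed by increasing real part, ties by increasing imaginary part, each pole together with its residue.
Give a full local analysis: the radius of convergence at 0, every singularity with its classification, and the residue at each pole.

Denominator factor (δ + 5/12): pole of order 1 at -5/12, modulus 5/12.
Denominator factor (δ + 11/5): pole of order 1 at -11/5, modulus 11/5.
The radius of convergence is the smallest modulus among the singular points: 5/12.
At the order-1 pole -11/5 set g(δ) = (δ - (-11/5))*f(δ) = (6*δ/29 + 13/8)/(δ + 5/12).
Simple pole: residue = g(a) at a = -11/5, which is -4071/6206.
At the order-1 pole -5/12 set g(δ) = (δ - (-5/12))*f(δ) = (6*δ/29 + 13/8)/(δ + 11/5).
Simple pole: residue = g(a) at a = -5/12, which is 5355/6206.
List the singular points by increasing real part (a conjugate pair: the negative imaginary part first).

Radius of convergence at 0: 5/12.
At -11/5: a pole of order 1; residue -4071/6206.
At -5/12: a pole of order 1; residue 5355/6206.


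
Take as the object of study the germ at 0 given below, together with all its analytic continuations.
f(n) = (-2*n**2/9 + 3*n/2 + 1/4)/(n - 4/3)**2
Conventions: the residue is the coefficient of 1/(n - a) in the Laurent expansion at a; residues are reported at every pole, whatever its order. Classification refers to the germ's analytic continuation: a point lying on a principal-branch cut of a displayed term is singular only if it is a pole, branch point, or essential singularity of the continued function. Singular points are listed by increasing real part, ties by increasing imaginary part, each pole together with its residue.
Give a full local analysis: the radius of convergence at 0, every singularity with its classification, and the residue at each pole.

Radius of convergence at 0: 4/3.
At 4/3: a pole of order 2; residue 49/54.

Denominator factor (n - 4/3)^2: pole of order 2 at 4/3, modulus 4/3.
The radius of convergence is the smallest modulus among the singular points: 4/3.
At the order-2 pole 4/3 set g(n) = (n - (4/3))^2*f(n) = -2*n**2/9 + 3*n/2 + 1/4.
Order-2 pole: residue = g'(a); g'(4/3) = 49/54, so the residue is 49/54.


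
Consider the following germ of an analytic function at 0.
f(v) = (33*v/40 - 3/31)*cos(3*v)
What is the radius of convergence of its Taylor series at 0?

The factor cos(3*v) is entire and contributes no finite singular point.
The polynomial part has no poles.
No finite singular points: the Taylor series at 0 converges everywhere.

The radius of convergence is infinite.


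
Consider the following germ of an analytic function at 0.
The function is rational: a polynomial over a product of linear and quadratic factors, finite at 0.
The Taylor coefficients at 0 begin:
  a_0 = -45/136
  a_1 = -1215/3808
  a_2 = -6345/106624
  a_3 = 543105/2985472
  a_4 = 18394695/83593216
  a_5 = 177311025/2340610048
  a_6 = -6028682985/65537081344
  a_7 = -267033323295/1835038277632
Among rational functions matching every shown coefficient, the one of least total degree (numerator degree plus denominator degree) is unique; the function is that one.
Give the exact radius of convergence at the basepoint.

The radius of convergence is (2/3)*sqrt(3).

No rational of total degree below 2 reproduces all 8 coefficients; solving the [0/2] Pade equations on them gives f(v) = -15/(34*(v**2 - 9*v/7 + 4/3)), whose expansion matches every shown term.
Denominator factor (v**2 - 9*v/7 + 4/3): discriminant -541/147, complex-conjugate roots (9/14) + ((1/42)*sqrt(1623))*i and (9/14) - ((1/42)*sqrt(1623))*i; poles of order 1, moduli (2/3)*sqrt(3) and (2/3)*sqrt(3).
The radius of convergence is the smallest modulus among the singular points: (2/3)*sqrt(3).


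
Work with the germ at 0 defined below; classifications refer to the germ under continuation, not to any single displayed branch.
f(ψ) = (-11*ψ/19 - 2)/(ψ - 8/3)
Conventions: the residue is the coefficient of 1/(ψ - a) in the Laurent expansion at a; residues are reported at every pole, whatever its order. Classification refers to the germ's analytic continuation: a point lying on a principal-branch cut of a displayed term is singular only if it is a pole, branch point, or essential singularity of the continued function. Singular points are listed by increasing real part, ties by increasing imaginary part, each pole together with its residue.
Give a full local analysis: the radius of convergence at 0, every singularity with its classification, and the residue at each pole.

Radius of convergence at 0: 8/3.
At 8/3: a pole of order 1; residue -202/57.

Denominator factor (ψ - 8/3): pole of order 1 at 8/3, modulus 8/3.
The radius of convergence is the smallest modulus among the singular points: 8/3.
At the order-1 pole 8/3 set g(ψ) = (ψ - (8/3))*f(ψ) = -11*ψ/19 - 2.
Simple pole: residue = g(a) at a = 8/3, which is -202/57.


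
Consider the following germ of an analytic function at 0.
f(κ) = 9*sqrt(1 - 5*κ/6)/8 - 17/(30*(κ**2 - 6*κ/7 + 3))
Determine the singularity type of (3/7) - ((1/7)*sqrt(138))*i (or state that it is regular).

The denominator factor κ**2 - 6*κ/7 + 3 vanishes at (3/7) - ((1/7)*sqrt(138))*i and appears to the power 1; the numerator there equals -17/30, nonzero, and no other factor vanishes.
The branch terms are analytic at this point.
Hence a pole whose order is the multiplicity, 1.

The point is a pole of order 1.


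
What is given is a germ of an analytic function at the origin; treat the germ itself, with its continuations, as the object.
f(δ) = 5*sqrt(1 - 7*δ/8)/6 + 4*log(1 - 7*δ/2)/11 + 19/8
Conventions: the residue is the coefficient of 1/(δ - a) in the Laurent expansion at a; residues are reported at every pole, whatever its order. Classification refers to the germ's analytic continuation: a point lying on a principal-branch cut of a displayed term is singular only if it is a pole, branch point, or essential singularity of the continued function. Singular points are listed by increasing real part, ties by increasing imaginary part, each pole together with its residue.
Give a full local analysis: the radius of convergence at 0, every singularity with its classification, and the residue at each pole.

Branch term (4/11)*log(1 - δ/(2/7)): its argument vanishes at δ = 2/7, a logarithmic branch point, modulus 2/7.
Branch term (5/6)*sqrt(1 - δ/(8/7)): its argument vanishes at δ = 8/7, a square-root branch point, modulus 8/7.
The radius of convergence is the smallest modulus among the singular points: 2/7.
List the singular points by increasing real part (a conjugate pair: the negative imaginary part first).

Radius of convergence at 0: 2/7.
At 2/7: a logarithmic branch point.
At 8/7: an algebraic (square-root) branch point.


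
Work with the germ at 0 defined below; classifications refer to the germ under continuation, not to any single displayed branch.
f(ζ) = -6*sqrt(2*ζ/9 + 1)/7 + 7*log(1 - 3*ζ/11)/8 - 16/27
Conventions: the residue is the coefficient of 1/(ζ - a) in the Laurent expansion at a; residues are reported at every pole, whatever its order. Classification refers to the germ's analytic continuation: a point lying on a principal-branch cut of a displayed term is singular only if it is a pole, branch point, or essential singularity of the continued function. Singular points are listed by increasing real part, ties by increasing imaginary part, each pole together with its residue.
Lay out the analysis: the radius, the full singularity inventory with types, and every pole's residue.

Branch term (7/8)*log(1 - ζ/(11/3)): its argument vanishes at ζ = 11/3, a logarithmic branch point, modulus 11/3.
Branch term (-6/7)*sqrt(1 - ζ/(-9/2)): its argument vanishes at ζ = -9/2, a square-root branch point, modulus 9/2.
The radius of convergence is the smallest modulus among the singular points: 11/3.
List the singular points by increasing real part (a conjugate pair: the negative imaginary part first).

Radius of convergence at 0: 11/3.
At -9/2: an algebraic (square-root) branch point.
At 11/3: a logarithmic branch point.


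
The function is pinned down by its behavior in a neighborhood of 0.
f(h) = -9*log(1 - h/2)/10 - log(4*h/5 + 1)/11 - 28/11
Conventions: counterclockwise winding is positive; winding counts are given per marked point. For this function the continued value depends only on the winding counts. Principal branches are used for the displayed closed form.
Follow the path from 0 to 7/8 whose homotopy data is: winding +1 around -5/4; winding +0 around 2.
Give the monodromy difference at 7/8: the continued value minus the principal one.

Continued minus principal equals -(2/11)*pi*i.

The rational part is single-valued and drops out of the difference; each branch term changes only by its own monodromy.
(-9/10)*log(1 - h/(2)): winding 0 around 2, so this term returns to its principal value, contribution 0.
(-1/11)*log(1 - h/(-5/4)): each positive loop around -5/4 adds 2*pi*i to the log, so winding +1 contributes (-1/11)*(1)*2*pi*i = -(2/11)*pi*i.
Summing the contributions at h = 7/8 gives -(2/11)*pi*i.


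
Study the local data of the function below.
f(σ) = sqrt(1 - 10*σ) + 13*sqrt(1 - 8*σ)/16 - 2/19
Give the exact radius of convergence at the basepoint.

The radius of convergence is 1/10.

Branch term (13/16)*sqrt(1 - σ/(1/8)): its argument vanishes at σ = 1/8, a square-root branch point, modulus 1/8.
Branch term (1)*sqrt(1 - σ/(1/10)): its argument vanishes at σ = 1/10, a square-root branch point, modulus 1/10.
The radius of convergence is the smallest modulus among the singular points: 1/10.


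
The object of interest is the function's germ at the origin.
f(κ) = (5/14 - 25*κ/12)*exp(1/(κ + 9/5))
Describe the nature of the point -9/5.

The exponent 1/(κ - (-9/5)) has a pole at -9/5, so exp(1/(κ - (-9/5))) takes every nonzero value near it: an essential singularity (not a pole of any order).

The point is an essential singularity.


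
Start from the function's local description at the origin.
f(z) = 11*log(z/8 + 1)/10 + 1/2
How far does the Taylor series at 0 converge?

Branch term (11/10)*log(1 - z/(-8)): its argument vanishes at z = -8, a logarithmic branch point, modulus 8.
The radius of convergence is the smallest modulus among the singular points: 8.

The radius of convergence is 8.


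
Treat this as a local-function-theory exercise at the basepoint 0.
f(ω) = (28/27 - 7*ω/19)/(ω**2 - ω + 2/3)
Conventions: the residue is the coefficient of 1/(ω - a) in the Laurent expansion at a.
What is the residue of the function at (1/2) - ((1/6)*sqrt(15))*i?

The factor ω**2 - ω + 2/3 splits as (ω - a)(ω - a') with a = (1/2) - ((1/6)*sqrt(15))*i, a' = (1/2) + ((1/6)*sqrt(15))*i. At the order-1 pole a set g(ω) = (ω - a)*f(ω) = [28/27 - 7*ω/19] / (ω - a').
Simple pole: residue = g(a) at a = (1/2) - ((1/6)*sqrt(15))*i, which is (-7/38) + ((175/1026)*sqrt(15))*i.

The residue is (-7/38) + ((175/1026)*sqrt(15))*i.


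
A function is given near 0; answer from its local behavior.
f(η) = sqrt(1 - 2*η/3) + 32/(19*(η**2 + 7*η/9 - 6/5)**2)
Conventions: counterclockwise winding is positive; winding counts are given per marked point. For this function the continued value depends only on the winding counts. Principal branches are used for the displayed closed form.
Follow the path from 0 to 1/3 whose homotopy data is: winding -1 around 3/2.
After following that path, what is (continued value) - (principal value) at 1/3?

The rational part is single-valued and drops out of the difference; each branch term changes only by its own monodromy.
(1)*sqrt(1 - η/(3/2)): winding -1 is odd, the square root flips sign, contributing -2*(1)*sqrt(1 - (1/3)/(3/2)) = -2*(1)*sqrt(7/9) = -(2/3)*sqrt(7).
Summing the contributions at η = 1/3 gives -(2/3)*sqrt(7).

Continued minus principal equals -(2/3)*sqrt(7).
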